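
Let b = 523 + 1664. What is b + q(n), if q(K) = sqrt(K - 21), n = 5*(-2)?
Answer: 2187 + I*sqrt(31) ≈ 2187.0 + 5.5678*I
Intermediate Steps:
n = -10
b = 2187
q(K) = sqrt(-21 + K)
b + q(n) = 2187 + sqrt(-21 - 10) = 2187 + sqrt(-31) = 2187 + I*sqrt(31)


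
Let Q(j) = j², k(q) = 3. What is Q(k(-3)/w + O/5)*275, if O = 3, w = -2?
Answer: 891/4 ≈ 222.75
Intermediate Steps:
Q(k(-3)/w + O/5)*275 = (3/(-2) + 3/5)²*275 = (3*(-½) + 3*(⅕))²*275 = (-3/2 + ⅗)²*275 = (-9/10)²*275 = (81/100)*275 = 891/4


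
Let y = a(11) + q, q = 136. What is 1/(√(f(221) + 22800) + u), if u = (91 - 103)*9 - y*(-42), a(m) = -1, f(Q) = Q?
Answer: 5562/30912823 - √23021/30912823 ≈ 0.00017502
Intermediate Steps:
y = 135 (y = -1 + 136 = 135)
u = 5562 (u = (91 - 103)*9 - 135*(-42) = -12*9 - 1*(-5670) = -108 + 5670 = 5562)
1/(√(f(221) + 22800) + u) = 1/(√(221 + 22800) + 5562) = 1/(√23021 + 5562) = 1/(5562 + √23021)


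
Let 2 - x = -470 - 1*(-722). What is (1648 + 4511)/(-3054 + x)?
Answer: -6159/3304 ≈ -1.8641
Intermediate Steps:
x = -250 (x = 2 - (-470 - 1*(-722)) = 2 - (-470 + 722) = 2 - 1*252 = 2 - 252 = -250)
(1648 + 4511)/(-3054 + x) = (1648 + 4511)/(-3054 - 250) = 6159/(-3304) = 6159*(-1/3304) = -6159/3304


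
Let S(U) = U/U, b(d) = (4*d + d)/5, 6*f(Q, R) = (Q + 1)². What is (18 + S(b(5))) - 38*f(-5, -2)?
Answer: -247/3 ≈ -82.333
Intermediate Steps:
f(Q, R) = (1 + Q)²/6 (f(Q, R) = (Q + 1)²/6 = (1 + Q)²/6)
b(d) = d (b(d) = (5*d)*(⅕) = d)
S(U) = 1
(18 + S(b(5))) - 38*f(-5, -2) = (18 + 1) - 19*(1 - 5)²/3 = 19 - 19*(-4)²/3 = 19 - 19*16/3 = 19 - 38*8/3 = 19 - 304/3 = -247/3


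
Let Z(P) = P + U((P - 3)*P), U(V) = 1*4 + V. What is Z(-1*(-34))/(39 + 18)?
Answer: 364/19 ≈ 19.158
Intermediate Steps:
U(V) = 4 + V
Z(P) = 4 + P + P*(-3 + P) (Z(P) = P + (4 + (P - 3)*P) = P + (4 + (-3 + P)*P) = P + (4 + P*(-3 + P)) = 4 + P + P*(-3 + P))
Z(-1*(-34))/(39 + 18) = (4 - 1*(-34) + (-1*(-34))*(-3 - 1*(-34)))/(39 + 18) = (4 + 34 + 34*(-3 + 34))/57 = (4 + 34 + 34*31)/57 = (4 + 34 + 1054)/57 = (1/57)*1092 = 364/19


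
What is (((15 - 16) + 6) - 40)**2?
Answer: 1225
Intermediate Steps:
(((15 - 16) + 6) - 40)**2 = ((-1 + 6) - 40)**2 = (5 - 40)**2 = (-35)**2 = 1225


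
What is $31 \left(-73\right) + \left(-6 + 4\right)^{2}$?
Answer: $-2259$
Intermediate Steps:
$31 \left(-73\right) + \left(-6 + 4\right)^{2} = -2263 + \left(-2\right)^{2} = -2263 + 4 = -2259$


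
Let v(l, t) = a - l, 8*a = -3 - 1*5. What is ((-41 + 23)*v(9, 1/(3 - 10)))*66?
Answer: 11880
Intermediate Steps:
a = -1 (a = (-3 - 1*5)/8 = (-3 - 5)/8 = (1/8)*(-8) = -1)
v(l, t) = -1 - l
((-41 + 23)*v(9, 1/(3 - 10)))*66 = ((-41 + 23)*(-1 - 1*9))*66 = -18*(-1 - 9)*66 = -18*(-10)*66 = 180*66 = 11880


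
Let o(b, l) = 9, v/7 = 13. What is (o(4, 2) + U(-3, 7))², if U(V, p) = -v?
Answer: 6724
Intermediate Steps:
v = 91 (v = 7*13 = 91)
U(V, p) = -91 (U(V, p) = -1*91 = -91)
(o(4, 2) + U(-3, 7))² = (9 - 91)² = (-82)² = 6724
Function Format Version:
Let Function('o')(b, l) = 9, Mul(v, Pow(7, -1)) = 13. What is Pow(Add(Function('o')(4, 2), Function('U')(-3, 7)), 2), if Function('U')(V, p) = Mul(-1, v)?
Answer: 6724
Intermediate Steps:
v = 91 (v = Mul(7, 13) = 91)
Function('U')(V, p) = -91 (Function('U')(V, p) = Mul(-1, 91) = -91)
Pow(Add(Function('o')(4, 2), Function('U')(-3, 7)), 2) = Pow(Add(9, -91), 2) = Pow(-82, 2) = 6724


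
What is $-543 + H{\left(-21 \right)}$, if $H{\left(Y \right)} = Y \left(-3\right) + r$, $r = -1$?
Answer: $-481$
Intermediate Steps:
$H{\left(Y \right)} = -1 - 3 Y$ ($H{\left(Y \right)} = Y \left(-3\right) - 1 = - 3 Y - 1 = -1 - 3 Y$)
$-543 + H{\left(-21 \right)} = -543 - -62 = -543 + \left(-1 + 63\right) = -543 + 62 = -481$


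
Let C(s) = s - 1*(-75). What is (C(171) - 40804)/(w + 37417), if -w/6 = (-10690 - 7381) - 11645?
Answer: -40558/215713 ≈ -0.18802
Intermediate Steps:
C(s) = 75 + s (C(s) = s + 75 = 75 + s)
w = 178296 (w = -6*((-10690 - 7381) - 11645) = -6*(-18071 - 11645) = -6*(-29716) = 178296)
(C(171) - 40804)/(w + 37417) = ((75 + 171) - 40804)/(178296 + 37417) = (246 - 40804)/215713 = -40558*1/215713 = -40558/215713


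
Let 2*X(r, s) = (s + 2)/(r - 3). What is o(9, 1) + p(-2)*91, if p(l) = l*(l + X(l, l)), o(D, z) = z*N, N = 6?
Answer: 370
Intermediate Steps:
X(r, s) = (2 + s)/(2*(-3 + r)) (X(r, s) = ((s + 2)/(r - 3))/2 = ((2 + s)/(-3 + r))/2 = (2 + s)/(2*(-3 + r)))
o(D, z) = 6*z (o(D, z) = z*6 = 6*z)
p(l) = l*(l + (2 + l)/(2*(-3 + l)))
o(9, 1) + p(-2)*91 = 6*1 + ((½)*(-2)*(2 - 2 + 2*(-2)*(-3 - 2))/(-3 - 2))*91 = 6 + ((½)*(-2)*(2 - 2 + 2*(-2)*(-5))/(-5))*91 = 6 + ((½)*(-2)*(-⅕)*(2 - 2 + 20))*91 = 6 + ((½)*(-2)*(-⅕)*20)*91 = 6 + 4*91 = 6 + 364 = 370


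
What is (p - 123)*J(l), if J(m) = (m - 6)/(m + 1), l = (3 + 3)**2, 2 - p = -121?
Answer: 0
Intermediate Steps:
p = 123 (p = 2 - 1*(-121) = 2 + 121 = 123)
l = 36 (l = 6**2 = 36)
J(m) = (-6 + m)/(1 + m)
(p - 123)*J(l) = (123 - 123)*((-6 + 36)/(1 + 36)) = 0*(30/37) = 0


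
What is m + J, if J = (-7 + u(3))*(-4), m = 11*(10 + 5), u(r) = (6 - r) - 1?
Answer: 185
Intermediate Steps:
u(r) = 5 - r
m = 165 (m = 11*15 = 165)
J = 20 (J = (-7 + (5 - 1*3))*(-4) = (-7 + (5 - 3))*(-4) = (-7 + 2)*(-4) = -5*(-4) = 20)
m + J = 165 + 20 = 185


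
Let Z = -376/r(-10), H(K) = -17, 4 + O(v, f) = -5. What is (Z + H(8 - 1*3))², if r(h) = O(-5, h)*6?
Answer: 73441/729 ≈ 100.74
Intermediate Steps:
O(v, f) = -9 (O(v, f) = -4 - 5 = -9)
r(h) = -54 (r(h) = -9*6 = -54)
Z = 188/27 (Z = -376/(-54) = -376*(-1/54) = 188/27 ≈ 6.9630)
(Z + H(8 - 1*3))² = (188/27 - 17)² = (-271/27)² = 73441/729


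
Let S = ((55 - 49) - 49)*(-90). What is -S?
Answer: -3870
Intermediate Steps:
S = 3870 (S = (6 - 49)*(-90) = -43*(-90) = 3870)
-S = -1*3870 = -3870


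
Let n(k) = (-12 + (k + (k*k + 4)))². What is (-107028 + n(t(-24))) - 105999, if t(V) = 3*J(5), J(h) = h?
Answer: -159203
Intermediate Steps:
t(V) = 15 (t(V) = 3*5 = 15)
n(k) = (-8 + k + k²)² (n(k) = (-12 + (k + (k² + 4)))² = (-12 + (k + (4 + k²)))² = (-12 + (4 + k + k²))² = (-8 + k + k²)²)
(-107028 + n(t(-24))) - 105999 = (-107028 + (-8 + 15 + 15²)²) - 105999 = (-107028 + (-8 + 15 + 225)²) - 105999 = (-107028 + 232²) - 105999 = (-107028 + 53824) - 105999 = -53204 - 105999 = -159203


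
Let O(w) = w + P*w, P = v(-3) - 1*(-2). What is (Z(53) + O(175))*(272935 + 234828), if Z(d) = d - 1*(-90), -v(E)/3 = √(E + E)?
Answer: 339185684 - 266575575*I*√6 ≈ 3.3919e+8 - 6.5297e+8*I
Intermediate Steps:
v(E) = -3*√2*√E (v(E) = -3*√(E + E) = -3*√2*√E)
P = 2 - 3*I*√6 (P = -3*√2*√(-3) - 1*(-2) = -3*√2*I*√3 + 2 = -3*I*√6 + 2 = 2 - 3*I*√6 ≈ 2.0 - 7.3485*I)
O(w) = w + w*(2 - 3*I*√6) (O(w) = w + (2 - 3*I*√6)*w = w + w*(2 - 3*I*√6))
Z(d) = 90 + d (Z(d) = d + 90 = 90 + d)
(Z(53) + O(175))*(272935 + 234828) = ((90 + 53) + 3*175*(1 - I*√6))*(272935 + 234828) = (143 + (525 - 525*I*√6))*507763 = (668 - 525*I*√6)*507763 = 339185684 - 266575575*I*√6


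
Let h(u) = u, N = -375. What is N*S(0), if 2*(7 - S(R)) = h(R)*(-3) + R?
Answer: -2625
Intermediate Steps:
S(R) = 7 + R (S(R) = 7 - (R*(-3) + R)/2 = 7 - (-3*R + R)/2 = 7 - (-1)*R = 7 + R)
N*S(0) = -375*(7 + 0) = -375*7 = -2625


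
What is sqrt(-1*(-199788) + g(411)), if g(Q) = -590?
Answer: sqrt(199198) ≈ 446.32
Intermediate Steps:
sqrt(-1*(-199788) + g(411)) = sqrt(-1*(-199788) - 590) = sqrt(199788 - 590) = sqrt(199198)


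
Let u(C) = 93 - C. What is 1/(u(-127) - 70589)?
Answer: -1/70369 ≈ -1.4211e-5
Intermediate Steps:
1/(u(-127) - 70589) = 1/((93 - 1*(-127)) - 70589) = 1/((93 + 127) - 70589) = 1/(220 - 70589) = 1/(-70369) = -1/70369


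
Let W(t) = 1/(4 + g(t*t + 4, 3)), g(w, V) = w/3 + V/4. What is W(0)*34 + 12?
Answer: 1284/73 ≈ 17.589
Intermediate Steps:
g(w, V) = w/3 + V/4 (g(w, V) = w*(⅓) + V*(¼) = w/3 + V/4)
W(t) = 1/(73/12 + t²/3) (W(t) = 1/(4 + ((t*t + 4)/3 + (¼)*3)) = 1/(4 + ((t² + 4)/3 + ¾)) = 1/(4 + ((4 + t²)/3 + ¾)) = 1/(4 + ((4/3 + t²/3) + ¾)) = 1/(4 + (25/12 + t²/3)) = 1/(73/12 + t²/3))
W(0)*34 + 12 = (12/(73 + 4*0²))*34 + 12 = (12/(73 + 4*0))*34 + 12 = (12/(73 + 0))*34 + 12 = (12/73)*34 + 12 = 408/73 + 12 = 1284/73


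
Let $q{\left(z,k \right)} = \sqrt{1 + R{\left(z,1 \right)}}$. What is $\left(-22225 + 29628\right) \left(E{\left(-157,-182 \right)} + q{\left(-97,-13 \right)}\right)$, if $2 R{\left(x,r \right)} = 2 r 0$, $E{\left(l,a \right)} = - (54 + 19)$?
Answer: $-533016$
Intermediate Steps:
$E{\left(l,a \right)} = -73$ ($E{\left(l,a \right)} = \left(-1\right) 73 = -73$)
$R{\left(x,r \right)} = 0$ ($R{\left(x,r \right)} = \frac{2 r 0}{2} = \frac{1}{2} \cdot 0 = 0$)
$q{\left(z,k \right)} = 1$ ($q{\left(z,k \right)} = \sqrt{1 + 0} = \sqrt{1} = 1$)
$\left(-22225 + 29628\right) \left(E{\left(-157,-182 \right)} + q{\left(-97,-13 \right)}\right) = \left(-22225 + 29628\right) \left(-73 + 1\right) = 7403 \left(-72\right) = -533016$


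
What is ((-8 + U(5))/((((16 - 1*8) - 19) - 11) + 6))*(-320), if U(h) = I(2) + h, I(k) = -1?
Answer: -80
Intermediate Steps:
U(h) = -1 + h
((-8 + U(5))/((((16 - 1*8) - 19) - 11) + 6))*(-320) = ((-8 + (-1 + 5))/((((16 - 1*8) - 19) - 11) + 6))*(-320) = ((-8 + 4)/((((16 - 8) - 19) - 11) + 6))*(-320) = -4/(((8 - 19) - 11) + 6)*(-320) = -4/((-11 - 11) + 6)*(-320) = -4/(-22 + 6)*(-320) = -4/(-16)*(-320) = -4*(-1/16)*(-320) = (¼)*(-320) = -80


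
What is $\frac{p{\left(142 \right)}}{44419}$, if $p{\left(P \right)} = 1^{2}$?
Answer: $\frac{1}{44419} \approx 2.2513 \cdot 10^{-5}$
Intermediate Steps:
$p{\left(P \right)} = 1$
$\frac{p{\left(142 \right)}}{44419} = 1 \cdot \frac{1}{44419} = \frac{1}{44419}$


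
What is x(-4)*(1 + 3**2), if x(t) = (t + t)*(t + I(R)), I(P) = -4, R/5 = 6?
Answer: 640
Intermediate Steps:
R = 30 (R = 5*6 = 30)
x(t) = 2*t*(-4 + t) (x(t) = (t + t)*(t - 4) = (2*t)*(-4 + t) = 2*t*(-4 + t))
x(-4)*(1 + 3**2) = (2*(-4)*(-4 - 4))*(1 + 3**2) = (2*(-4)*(-8))*(1 + 9) = 64*10 = 640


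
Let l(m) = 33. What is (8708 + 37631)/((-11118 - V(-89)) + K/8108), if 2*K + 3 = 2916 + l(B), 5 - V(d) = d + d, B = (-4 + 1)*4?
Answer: -375716612/91627035 ≈ -4.1005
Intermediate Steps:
B = -12 (B = -3*4 = -12)
V(d) = 5 - 2*d (V(d) = 5 - (d + d) = 5 - 2*d)
K = 1473 (K = -3/2 + (2916 + 33)/2 = -3/2 + (1/2)*2949 = -3/2 + 2949/2 = 1473)
(8708 + 37631)/((-11118 - V(-89)) + K/8108) = (8708 + 37631)/((-11118 - (5 - 2*(-89))) + 1473/8108) = 46339/((-11118 - (5 + 178)) + 1473*(1/8108)) = 46339/((-11118 - 1*183) + 1473/8108) = 46339/((-11118 - 183) + 1473/8108) = 46339/(-11301 + 1473/8108) = 46339/(-91627035/8108) = 46339*(-8108/91627035) = -375716612/91627035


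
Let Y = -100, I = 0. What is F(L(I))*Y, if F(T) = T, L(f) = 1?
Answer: -100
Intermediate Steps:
F(L(I))*Y = 1*(-100) = -100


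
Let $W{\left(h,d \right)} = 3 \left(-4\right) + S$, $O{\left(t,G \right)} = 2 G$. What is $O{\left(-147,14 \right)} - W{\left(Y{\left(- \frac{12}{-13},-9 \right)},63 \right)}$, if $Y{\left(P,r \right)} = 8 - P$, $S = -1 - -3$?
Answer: $38$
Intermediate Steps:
$S = 2$ ($S = -1 + 3 = 2$)
$W{\left(h,d \right)} = -10$ ($W{\left(h,d \right)} = 3 \left(-4\right) + 2 = -12 + 2 = -10$)
$O{\left(-147,14 \right)} - W{\left(Y{\left(- \frac{12}{-13},-9 \right)},63 \right)} = 2 \cdot 14 - -10 = 28 + 10 = 38$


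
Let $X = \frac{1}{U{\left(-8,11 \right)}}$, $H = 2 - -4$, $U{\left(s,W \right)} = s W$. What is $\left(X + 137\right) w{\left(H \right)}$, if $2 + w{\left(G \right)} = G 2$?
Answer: $\frac{60275}{44} \approx 1369.9$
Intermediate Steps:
$U{\left(s,W \right)} = W s$
$H = 6$ ($H = 2 + 4 = 6$)
$w{\left(G \right)} = -2 + 2 G$ ($w{\left(G \right)} = -2 + G 2 = -2 + 2 G$)
$X = - \frac{1}{88}$ ($X = \frac{1}{11 \left(-8\right)} = \frac{1}{-88} = - \frac{1}{88} \approx -0.011364$)
$\left(X + 137\right) w{\left(H \right)} = \left(- \frac{1}{88} + 137\right) \left(-2 + 2 \cdot 6\right) = \frac{12055 \left(-2 + 12\right)}{88} = \frac{12055}{88} \cdot 10 = \frac{60275}{44}$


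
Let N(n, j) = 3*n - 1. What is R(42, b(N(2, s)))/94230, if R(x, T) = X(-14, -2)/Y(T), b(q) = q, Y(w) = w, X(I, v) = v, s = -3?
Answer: -1/235575 ≈ -4.2449e-6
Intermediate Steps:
N(n, j) = -1 + 3*n
R(x, T) = -2/T
R(42, b(N(2, s)))/94230 = -2/(-1 + 3*2)/94230 = -2/(-1 + 6)*(1/94230) = -2/5*(1/94230) = -2*⅕*(1/94230) = -⅖*1/94230 = -1/235575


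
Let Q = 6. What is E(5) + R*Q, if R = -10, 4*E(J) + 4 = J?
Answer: -239/4 ≈ -59.750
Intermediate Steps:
E(J) = -1 + J/4
E(5) + R*Q = (-1 + (¼)*5) - 10*6 = (-1 + 5/4) - 60 = ¼ - 60 = -239/4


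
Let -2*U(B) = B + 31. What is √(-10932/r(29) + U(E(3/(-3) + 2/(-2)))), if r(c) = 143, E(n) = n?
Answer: 37*I*√5434/286 ≈ 9.5366*I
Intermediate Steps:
U(B) = -31/2 - B/2 (U(B) = -(B + 31)/2 = -(31 + B)/2 = -31/2 - B/2)
√(-10932/r(29) + U(E(3/(-3) + 2/(-2)))) = √(-10932/143 + (-31/2 - (3/(-3) + 2/(-2))/2)) = √(-10932*1/143 + (-31/2 - (3*(-⅓) + 2*(-½))/2)) = √(-10932/143 + (-31/2 - (-1 - 1)/2)) = √(-10932/143 + (-31/2 - ½*(-2))) = √(-10932/143 + (-31/2 + 1)) = √(-10932/143 - 29/2) = √(-26011/286) = 37*I*√5434/286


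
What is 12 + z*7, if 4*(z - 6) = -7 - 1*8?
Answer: 111/4 ≈ 27.750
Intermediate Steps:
z = 9/4 (z = 6 + (-7 - 1*8)/4 = 6 + (-7 - 8)/4 = 6 + (¼)*(-15) = 6 - 15/4 = 9/4 ≈ 2.2500)
12 + z*7 = 12 + (9/4)*7 = 12 + 63/4 = 111/4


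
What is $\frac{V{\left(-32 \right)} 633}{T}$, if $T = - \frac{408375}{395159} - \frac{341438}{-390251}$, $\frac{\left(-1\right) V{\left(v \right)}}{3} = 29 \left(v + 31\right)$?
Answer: $- \frac{8492564714833539}{24446453483} \approx -3.4739 \cdot 10^{5}$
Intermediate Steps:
$V{\left(v \right)} = -2697 - 87 v$ ($V{\left(v \right)} = - 3 \cdot 29 \left(v + 31\right) = - 3 \cdot 29 \left(31 + v\right) = - 3 \left(899 + 29 v\right) = -2697 - 87 v$)
$T = - \frac{24446453483}{154211194909}$ ($T = \left(-408375\right) \frac{1}{395159} - - \frac{341438}{390251} = - \frac{408375}{395159} + \frac{341438}{390251} = - \frac{24446453483}{154211194909} \approx -0.15853$)
$\frac{V{\left(-32 \right)} 633}{T} = \frac{\left(-2697 - -2784\right) 633}{- \frac{24446453483}{154211194909}} = \left(-2697 + 2784\right) 633 \left(- \frac{154211194909}{24446453483}\right) = 87 \cdot 633 \left(- \frac{154211194909}{24446453483}\right) = 55071 \left(- \frac{154211194909}{24446453483}\right) = - \frac{8492564714833539}{24446453483}$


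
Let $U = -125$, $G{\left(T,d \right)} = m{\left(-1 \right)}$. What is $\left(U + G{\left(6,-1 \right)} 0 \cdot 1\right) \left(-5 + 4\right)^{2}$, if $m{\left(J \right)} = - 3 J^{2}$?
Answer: $-125$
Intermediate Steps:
$G{\left(T,d \right)} = -3$ ($G{\left(T,d \right)} = - 3 \left(-1\right)^{2} = \left(-3\right) 1 = -3$)
$\left(U + G{\left(6,-1 \right)} 0 \cdot 1\right) \left(-5 + 4\right)^{2} = \left(-125 + \left(-3\right) 0 \cdot 1\right) \left(-5 + 4\right)^{2} = \left(-125 + 0 \cdot 1\right) \left(-1\right)^{2} = \left(-125 + 0\right) 1 = \left(-125\right) 1 = -125$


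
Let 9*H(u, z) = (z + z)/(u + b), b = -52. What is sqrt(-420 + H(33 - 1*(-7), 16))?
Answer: 2*I*sqrt(8511)/9 ≈ 20.501*I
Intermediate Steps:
H(u, z) = 2*z/(9*(-52 + u)) (H(u, z) = ((z + z)/(u - 52))/9 = ((2*z)/(-52 + u))/9 = (2*z/(-52 + u))/9 = 2*z/(9*(-52 + u)))
sqrt(-420 + H(33 - 1*(-7), 16)) = sqrt(-420 + (2/9)*16/(-52 + (33 - 1*(-7)))) = sqrt(-420 + (2/9)*16/(-52 + (33 + 7))) = sqrt(-420 + (2/9)*16/(-52 + 40)) = sqrt(-420 + (2/9)*16/(-12)) = sqrt(-420 + (2/9)*16*(-1/12)) = sqrt(-420 - 8/27) = sqrt(-11348/27) = 2*I*sqrt(8511)/9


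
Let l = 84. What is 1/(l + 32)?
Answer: 1/116 ≈ 0.0086207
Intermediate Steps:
1/(l + 32) = 1/(84 + 32) = 1/116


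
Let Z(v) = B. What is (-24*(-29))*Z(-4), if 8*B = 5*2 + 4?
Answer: 1218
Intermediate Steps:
B = 7/4 (B = (5*2 + 4)/8 = (10 + 4)/8 = (⅛)*14 = 7/4 ≈ 1.7500)
Z(v) = 7/4
(-24*(-29))*Z(-4) = -24*(-29)*(7/4) = 696*(7/4) = 1218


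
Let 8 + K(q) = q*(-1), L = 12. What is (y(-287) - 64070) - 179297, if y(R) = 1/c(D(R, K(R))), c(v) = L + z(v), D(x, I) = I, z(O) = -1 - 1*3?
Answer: -1946935/8 ≈ -2.4337e+5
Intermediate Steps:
z(O) = -4 (z(O) = -1 - 3 = -4)
K(q) = -8 - q (K(q) = -8 + q*(-1) = -8 - q)
c(v) = 8 (c(v) = 12 - 4 = 8)
y(R) = ⅛ (y(R) = 1/8 = ⅛)
(y(-287) - 64070) - 179297 = (⅛ - 64070) - 179297 = -512559/8 - 179297 = -1946935/8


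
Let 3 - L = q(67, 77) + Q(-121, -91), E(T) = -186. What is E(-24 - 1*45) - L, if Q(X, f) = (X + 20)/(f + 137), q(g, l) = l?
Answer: -5253/46 ≈ -114.20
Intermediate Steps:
Q(X, f) = (20 + X)/(137 + f)
L = -3303/46 (L = 3 - (77 + (20 - 121)/(137 - 91)) = 3 - (77 - 101/46) = 3 - 1*3441/46 = 3 - 3441/46 = -3303/46 ≈ -71.804)
E(-24 - 1*45) - L = -186 - 1*(-3303/46) = -186 + 3303/46 = -5253/46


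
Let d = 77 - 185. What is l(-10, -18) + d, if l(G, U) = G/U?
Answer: -967/9 ≈ -107.44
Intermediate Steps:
d = -108
l(-10, -18) + d = -10/(-18) - 108 = -10*(-1/18) - 108 = 5/9 - 108 = -967/9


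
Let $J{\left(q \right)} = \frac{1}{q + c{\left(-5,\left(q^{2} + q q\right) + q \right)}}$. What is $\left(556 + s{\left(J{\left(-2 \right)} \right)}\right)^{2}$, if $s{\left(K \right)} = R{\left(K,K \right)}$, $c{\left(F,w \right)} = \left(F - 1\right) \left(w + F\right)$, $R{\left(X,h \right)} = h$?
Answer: $\frac{19775809}{64} \approx 3.09 \cdot 10^{5}$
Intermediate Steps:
$c{\left(F,w \right)} = \left(-1 + F\right) \left(F + w\right)$
$J{\left(q \right)} = \frac{1}{30 - 12 q^{2} - 5 q}$ ($J{\left(q \right)} = \frac{1}{q - \left(-5 - 25 + q + q^{2} + 5 \left(\left(q^{2} + q q\right) + q\right) + q q\right)} = \frac{1}{q + \left(25 + 5 - \left(\left(q^{2} + q^{2}\right) + q\right) - 5 \left(\left(q^{2} + q^{2}\right) + q\right)\right)} = \frac{1}{q + \left(25 + 5 - \left(2 q^{2} + q\right) - 5 \left(2 q^{2} + q\right)\right)} = \frac{1}{q + \left(25 + 5 - \left(q + 2 q^{2}\right) - 5 \left(q + 2 q^{2}\right)\right)} = \frac{1}{q + \left(25 + 5 - \left(q + 2 q^{2}\right) - \left(5 q + 10 q^{2}\right)\right)} = \frac{1}{q - \left(-30 + 6 q + 12 q^{2}\right)} = \frac{1}{30 - 12 q^{2} - 5 q}$)
$s{\left(K \right)} = K$
$\left(556 + s{\left(J{\left(-2 \right)} \right)}\right)^{2} = \left(556 + \frac{1}{30 - 12 \left(-2\right)^{2} - -10}\right)^{2} = \left(556 + \frac{1}{30 - 48 + 10}\right)^{2} = \left(556 + \frac{1}{-8}\right)^{2} = \left(556 - \frac{1}{8}\right)^{2} = \left(\frac{4447}{8}\right)^{2} = \frac{19775809}{64}$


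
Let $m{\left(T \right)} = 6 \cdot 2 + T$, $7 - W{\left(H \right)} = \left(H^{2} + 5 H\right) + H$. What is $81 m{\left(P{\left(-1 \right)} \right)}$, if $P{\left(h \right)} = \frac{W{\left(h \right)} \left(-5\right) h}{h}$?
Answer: $-3888$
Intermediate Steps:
$W{\left(H \right)} = 7 - H^{2} - 6 H$ ($W{\left(H \right)} = 7 - \left(\left(H^{2} + 5 H\right) + H\right) = 7 - \left(H^{2} + 6 H\right) = 7 - H^{2} - 6 H$)
$P{\left(h \right)} = -35 + 5 h^{2} + 30 h$ ($P{\left(h \right)} = \frac{\left(7 - h^{2} - 6 h\right) \left(-5\right) h}{h} = \frac{\left(-35 + 5 h^{2} + 30 h\right) h}{h} = \frac{h \left(-35 + 5 h^{2} + 30 h\right)}{h} = -35 + 5 h^{2} + 30 h$)
$m{\left(T \right)} = 12 + T$
$81 m{\left(P{\left(-1 \right)} \right)} = 81 \left(12 + \left(-35 + 5 \left(-1\right)^{2} + 30 \left(-1\right)\right)\right) = 81 \left(12 - 60\right) = 81 \left(-48\right) = -3888$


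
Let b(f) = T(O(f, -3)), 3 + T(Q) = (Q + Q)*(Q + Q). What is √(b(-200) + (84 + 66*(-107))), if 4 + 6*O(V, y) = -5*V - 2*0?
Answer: 49*√43 ≈ 321.31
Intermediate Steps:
O(V, y) = -⅔ - 5*V/6 (O(V, y) = -⅔ + (-5*V - 2*0)/6 = -⅔ + (-5*V + 0)/6 = -⅔ + (-5*V)/6 = -⅔ - 5*V/6)
T(Q) = -3 + 4*Q² (T(Q) = -3 + (Q + Q)*(Q + Q) = -3 + (2*Q)*(2*Q) = -3 + 4*Q²)
b(f) = -3 + 4*(-⅔ - 5*f/6)²
√(b(-200) + (84 + 66*(-107))) = √((-3 + (4 + 5*(-200))²/9) + (84 + 66*(-107))) = √((-3 + (4 - 1000)²/9) + (84 - 7062)) = √((-3 + (⅑)*(-996)²) - 6978) = √((-3 + (⅑)*992016) - 6978) = √((-3 + 110224) - 6978) = √(110221 - 6978) = √103243 = 49*√43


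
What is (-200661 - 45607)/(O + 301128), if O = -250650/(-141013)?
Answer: -17363494742/21231606657 ≈ -0.81781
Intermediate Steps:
O = 250650/141013 (O = -250650*(-1/141013) = 250650/141013 ≈ 1.7775)
(-200661 - 45607)/(O + 301128) = (-200661 - 45607)/(250650/141013 + 301128) = -246268/42463213314/141013 = -246268*141013/42463213314 = -17363494742/21231606657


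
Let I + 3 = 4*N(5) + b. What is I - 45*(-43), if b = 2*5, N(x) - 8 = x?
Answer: 1994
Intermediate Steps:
N(x) = 8 + x
b = 10
I = 59 (I = -3 + (4*(8 + 5) + 10) = -3 + (4*13 + 10) = -3 + (52 + 10) = -3 + 62 = 59)
I - 45*(-43) = 59 - 45*(-43) = 59 + 1935 = 1994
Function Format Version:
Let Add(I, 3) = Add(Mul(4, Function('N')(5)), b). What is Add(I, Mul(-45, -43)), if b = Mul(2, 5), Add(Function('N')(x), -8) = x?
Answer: 1994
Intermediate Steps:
Function('N')(x) = Add(8, x)
b = 10
I = 59 (I = Add(-3, Add(Mul(4, Add(8, 5)), 10)) = Add(-3, Add(Mul(4, 13), 10)) = Add(-3, Add(52, 10)) = Add(-3, 62) = 59)
Add(I, Mul(-45, -43)) = Add(59, Mul(-45, -43)) = Add(59, 1935) = 1994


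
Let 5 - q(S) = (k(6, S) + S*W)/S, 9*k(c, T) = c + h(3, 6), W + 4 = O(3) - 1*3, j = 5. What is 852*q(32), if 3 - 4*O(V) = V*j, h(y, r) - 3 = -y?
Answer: 51049/4 ≈ 12762.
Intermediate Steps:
h(y, r) = 3 - y
O(V) = ¾ - 5*V/4 (O(V) = ¾ - V*5/4 = ¾ - 5*V/4)
W = -10 (W = -4 + ((¾ - 5/4*3) - 1*3) = -4 + ((¾ - 15/4) - 3) = -4 + (-3 - 3) = -4 - 6 = -10)
k(c, T) = c/9 (k(c, T) = (c + (3 - 1*3))/9 = (c + (3 - 3))/9 = (c + 0)/9 = c/9)
q(S) = 5 - (⅔ - 10*S)/S (q(S) = 5 - ((⅑)*6 + S*(-10))/S = 5 - (⅔ - 10*S)/S)
852*q(32) = 852*(15 - ⅔/32) = 852*(15 - ⅔*1/32) = 852*(15 - 1/48) = 852*(719/48) = 51049/4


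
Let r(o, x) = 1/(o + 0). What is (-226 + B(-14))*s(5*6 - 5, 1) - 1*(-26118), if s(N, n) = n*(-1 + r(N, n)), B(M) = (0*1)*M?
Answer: 658374/25 ≈ 26335.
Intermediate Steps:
r(o, x) = 1/o
B(M) = 0 (B(M) = 0*M = 0)
s(N, n) = n*(-1 + 1/N)
(-226 + B(-14))*s(5*6 - 5, 1) - 1*(-26118) = (-226 + 0)*(-1*1 + 1/(5*6 - 5)) - 1*(-26118) = -226*(-1 + 1/(30 - 5)) + 26118 = -226*(-1 + 1/25) + 26118 = -226*(-24/25) + 26118 = 5424/25 + 26118 = 658374/25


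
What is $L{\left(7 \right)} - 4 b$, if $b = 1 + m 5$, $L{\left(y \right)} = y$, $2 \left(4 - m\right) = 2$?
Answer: $-57$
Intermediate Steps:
$m = 3$ ($m = 4 - 1 = 3$)
$b = 16$ ($b = 1 + 3 \cdot 5 = 1 + 15 = 16$)
$L{\left(7 \right)} - 4 b = 7 - 64 = -57$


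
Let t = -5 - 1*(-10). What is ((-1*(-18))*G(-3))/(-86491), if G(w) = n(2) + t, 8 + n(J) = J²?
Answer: -18/86491 ≈ -0.00020811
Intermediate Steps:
t = 5 (t = -5 + 10 = 5)
n(J) = -8 + J²
G(w) = 1 (G(w) = (-8 + 2²) + 5 = (-8 + 4) + 5 = -4 + 5 = 1)
((-1*(-18))*G(-3))/(-86491) = (-1*(-18)*1)/(-86491) = (18*1)*(-1/86491) = 18*(-1/86491) = -18/86491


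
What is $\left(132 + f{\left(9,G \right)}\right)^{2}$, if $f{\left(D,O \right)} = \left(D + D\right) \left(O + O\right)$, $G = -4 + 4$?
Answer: $17424$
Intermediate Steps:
$G = 0$
$f{\left(D,O \right)} = 4 D O$ ($f{\left(D,O \right)} = 2 D 2 O = 4 D O$)
$\left(132 + f{\left(9,G \right)}\right)^{2} = \left(132 + 4 \cdot 9 \cdot 0\right)^{2} = \left(132 + 0\right)^{2} = 132^{2} = 17424$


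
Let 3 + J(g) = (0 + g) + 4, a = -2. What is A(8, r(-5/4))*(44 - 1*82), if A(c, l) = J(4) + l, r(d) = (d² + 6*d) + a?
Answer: 893/8 ≈ 111.63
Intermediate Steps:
r(d) = -2 + d² + 6*d (r(d) = (d² + 6*d) - 2 = -2 + d² + 6*d)
J(g) = 1 + g (J(g) = -3 + ((0 + g) + 4) = -3 + (g + 4) = -3 + (4 + g) = 1 + g)
A(c, l) = 5 + l (A(c, l) = (1 + 4) + l = 5 + l)
A(8, r(-5/4))*(44 - 1*82) = (5 + (-2 + (-5/4)² + 6*(-5/4)))*(44 - 1*82) = (5 + (-2 + (-5*¼)² + 6*(-5*¼)))*(44 - 82) = (5 + (-2 + (-5/4)² + 6*(-5/4)))*(-38) = (5 + (-2 + 25/16 - 15/2))*(-38) = (5 - 127/16)*(-38) = -47/16*(-38) = 893/8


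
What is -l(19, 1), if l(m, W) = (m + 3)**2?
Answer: -484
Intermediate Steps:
l(m, W) = (3 + m)**2
-l(19, 1) = -(3 + 19)**2 = -1*22**2 = -1*484 = -484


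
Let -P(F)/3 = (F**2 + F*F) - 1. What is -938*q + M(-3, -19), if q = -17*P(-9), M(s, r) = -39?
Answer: -7701957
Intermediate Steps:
P(F) = 3 - 6*F**2 (P(F) = -3*((F**2 + F*F) - 1) = -3*((F**2 + F**2) - 1) = -3*(2*F**2 - 1) = -3*(-1 + 2*F**2) = 3 - 6*F**2)
q = 8211 (q = -17*(3 - 6*(-9)**2) = -17*(3 - 6*81) = -17*(3 - 486) = -17*(-483) = 8211)
-938*q + M(-3, -19) = -938*8211 - 39 = -7701918 - 39 = -7701957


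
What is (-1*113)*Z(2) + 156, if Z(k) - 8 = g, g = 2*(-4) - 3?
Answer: 495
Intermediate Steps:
g = -11 (g = -8 - 3 = -11)
Z(k) = -3 (Z(k) = 8 - 11 = -3)
(-1*113)*Z(2) + 156 = -1*113*(-3) + 156 = -113*(-3) + 156 = 339 + 156 = 495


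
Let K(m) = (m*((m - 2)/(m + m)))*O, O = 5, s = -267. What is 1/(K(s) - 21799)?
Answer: -2/44943 ≈ -4.4501e-5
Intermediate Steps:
K(m) = -5 + 5*m/2 (K(m) = (m*((m - 2)/(m + m)))*5 = (m*((-2 + m)/((2*m))))*5 = (m*((-2 + m)*(1/(2*m))))*5 = (m*((-2 + m)/(2*m)))*5 = (-1 + m/2)*5 = -5 + 5*m/2)
1/(K(s) - 21799) = 1/((-5 + (5/2)*(-267)) - 21799) = 1/((-5 - 1335/2) - 21799) = 1/(-1345/2 - 21799) = 1/(-44943/2) = -2/44943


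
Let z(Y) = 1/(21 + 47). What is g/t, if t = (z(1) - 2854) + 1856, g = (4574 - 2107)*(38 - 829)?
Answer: 132694996/67863 ≈ 1955.3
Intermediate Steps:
g = -1951397 (g = 2467*(-791) = -1951397)
z(Y) = 1/68
t = -67863/68 (t = (1/68 - 2854) + 1856 = -194071/68 + 1856 = -67863/68 ≈ -997.99)
g/t = -1951397/(-67863/68) = -1951397*(-68/67863) = 132694996/67863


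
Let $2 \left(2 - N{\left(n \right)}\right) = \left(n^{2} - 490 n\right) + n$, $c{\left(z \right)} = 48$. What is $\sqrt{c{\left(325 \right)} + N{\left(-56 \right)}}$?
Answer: $39 i \sqrt{10} \approx 123.33 i$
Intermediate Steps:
$N{\left(n \right)} = 2 - \frac{n^{2}}{2} + \frac{489 n}{2}$ ($N{\left(n \right)} = 2 - \frac{\left(n^{2} - 490 n\right) + n}{2} = 2 - \frac{n^{2} - 489 n}{2} = 2 - \left(\frac{n^{2}}{2} - \frac{489 n}{2}\right) = 2 - \frac{n^{2}}{2} + \frac{489 n}{2}$)
$\sqrt{c{\left(325 \right)} + N{\left(-56 \right)}} = \sqrt{48 + \left(2 - \frac{\left(-56\right)^{2}}{2} + \frac{489}{2} \left(-56\right)\right)} = \sqrt{48 - 15258} = \sqrt{-15210} = 39 i \sqrt{10}$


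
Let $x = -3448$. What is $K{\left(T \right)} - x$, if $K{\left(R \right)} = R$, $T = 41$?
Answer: $3489$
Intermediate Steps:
$K{\left(T \right)} - x = 41 - -3448 = 41 + 3448 = 3489$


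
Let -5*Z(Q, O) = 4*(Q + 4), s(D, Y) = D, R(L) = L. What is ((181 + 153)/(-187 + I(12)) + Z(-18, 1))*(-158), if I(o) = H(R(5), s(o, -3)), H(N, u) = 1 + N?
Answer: -1337628/905 ≈ -1478.0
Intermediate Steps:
Z(Q, O) = -16/5 - 4*Q/5 (Z(Q, O) = -4*(Q + 4)/5 = -4*(4 + Q)/5 = -(16 + 4*Q)/5 = -16/5 - 4*Q/5)
I(o) = 6 (I(o) = 1 + 5 = 6)
((181 + 153)/(-187 + I(12)) + Z(-18, 1))*(-158) = ((181 + 153)/(-187 + 6) + (-16/5 - ⅘*(-18)))*(-158) = (334/(-181) + (-16/5 + 72/5))*(-158) = (334*(-1/181) + 56/5)*(-158) = (-334/181 + 56/5)*(-158) = (8466/905)*(-158) = -1337628/905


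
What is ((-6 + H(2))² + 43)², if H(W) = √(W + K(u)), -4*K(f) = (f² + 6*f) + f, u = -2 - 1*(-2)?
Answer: 6849 - 1944*√2 ≈ 4099.8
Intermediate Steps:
u = 0 (u = -2 + 2 = 0)
K(f) = -7*f/4 - f²/4 (K(f) = -((f² + 6*f) + f)/4 = -(f² + 7*f)/4 = -7*f/4 - f²/4)
H(W) = √W (H(W) = √(W - ¼*0*(7 + 0)) = √(W - ¼*0*7) = √(W + 0) = √W)
((-6 + H(2))² + 43)² = ((-6 + √2)² + 43)² = (43 + (-6 + √2)²)²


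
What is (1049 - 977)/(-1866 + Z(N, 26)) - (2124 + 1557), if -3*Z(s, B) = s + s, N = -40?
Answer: -10155987/2759 ≈ -3681.0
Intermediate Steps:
Z(s, B) = -2*s/3 (Z(s, B) = -(s + s)/3 = -2*s/3)
(1049 - 977)/(-1866 + Z(N, 26)) - (2124 + 1557) = (1049 - 977)/(-1866 - ⅔*(-40)) - (2124 + 1557) = 72/(-1866 + 80/3) - 1*3681 = 72/(-5518/3) - 3681 = 72*(-3/5518) - 3681 = -108/2759 - 3681 = -10155987/2759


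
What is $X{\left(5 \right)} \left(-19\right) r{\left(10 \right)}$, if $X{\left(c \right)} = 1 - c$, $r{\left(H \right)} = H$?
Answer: $760$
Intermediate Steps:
$X{\left(5 \right)} \left(-19\right) r{\left(10 \right)} = \left(1 - 5\right) \left(-19\right) 10 = \left(-4\right) \left(-19\right) 10 = 76 \cdot 10 = 760$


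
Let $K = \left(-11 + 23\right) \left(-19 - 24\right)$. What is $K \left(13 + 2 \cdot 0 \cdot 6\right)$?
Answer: $-6708$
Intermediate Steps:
$K = -516$ ($K = 12 \left(-43\right) = -516$)
$K \left(13 + 2 \cdot 0 \cdot 6\right) = - 516 \left(13 + 2 \cdot 0 \cdot 6\right) = - 516 \left(13 + 0 \cdot 6\right) = - 516 \left(13 + 0\right) = \left(-516\right) 13 = -6708$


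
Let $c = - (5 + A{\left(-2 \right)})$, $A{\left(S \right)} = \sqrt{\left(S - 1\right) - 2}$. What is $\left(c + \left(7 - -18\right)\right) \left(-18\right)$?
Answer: $-360 + 18 i \sqrt{5} \approx -360.0 + 40.249 i$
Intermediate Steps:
$A{\left(S \right)} = \sqrt{-3 + S}$ ($A{\left(S \right)} = \sqrt{\left(-1 + S\right) - 2} = \sqrt{-3 + S}$)
$c = -5 - i \sqrt{5}$ ($c = - (5 + \sqrt{-3 - 2}) = - (5 + \sqrt{-5}) = - (5 + i \sqrt{5}) = -5 - i \sqrt{5} \approx -5.0 - 2.2361 i$)
$\left(c + \left(7 - -18\right)\right) \left(-18\right) = \left(\left(-5 - i \sqrt{5}\right) + \left(7 - -18\right)\right) \left(-18\right) = \left(\left(-5 - i \sqrt{5}\right) + \left(7 + 18\right)\right) \left(-18\right) = \left(\left(-5 - i \sqrt{5}\right) + 25\right) \left(-18\right) = \left(20 - i \sqrt{5}\right) \left(-18\right) = -360 + 18 i \sqrt{5}$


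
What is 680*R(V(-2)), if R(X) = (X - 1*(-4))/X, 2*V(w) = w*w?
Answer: 2040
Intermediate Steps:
V(w) = w**2/2 (V(w) = (w*w)/2 = w**2/2)
R(X) = (4 + X)/X (R(X) = (X + 4)/X = (4 + X)/X)
680*R(V(-2)) = 680*((4 + (1/2)*(-2)**2)/(((1/2)*(-2)**2))) = 680*((4 + (1/2)*4)/(((1/2)*4))) = 680*((4 + 2)/2) = 680*((1/2)*6) = 680*3 = 2040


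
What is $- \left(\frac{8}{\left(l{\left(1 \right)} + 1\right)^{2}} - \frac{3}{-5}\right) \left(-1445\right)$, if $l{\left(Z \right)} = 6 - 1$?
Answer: $\frac{10693}{9} \approx 1188.1$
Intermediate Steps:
$l{\left(Z \right)} = 5$ ($l{\left(Z \right)} = 6 - 1 = 5$)
$- \left(\frac{8}{\left(l{\left(1 \right)} + 1\right)^{2}} - \frac{3}{-5}\right) \left(-1445\right) = - \left(\frac{8}{\left(5 + 1\right)^{2}} - \frac{3}{-5}\right) \left(-1445\right) = - \left(\frac{8}{6^{2}} - - \frac{3}{5}\right) \left(-1445\right) = - \left(\frac{8}{36} + \frac{3}{5}\right) \left(-1445\right) = - \left(8 \cdot \frac{1}{36} + \frac{3}{5}\right) \left(-1445\right) = - \left(\frac{2}{9} + \frac{3}{5}\right) \left(-1445\right) = - \frac{37 \left(-1445\right)}{45} = \left(-1\right) \left(- \frac{10693}{9}\right) = \frac{10693}{9}$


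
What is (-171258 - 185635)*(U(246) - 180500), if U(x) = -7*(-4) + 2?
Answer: 64408479710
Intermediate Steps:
U(x) = 30 (U(x) = 28 + 2 = 30)
(-171258 - 185635)*(U(246) - 180500) = (-171258 - 185635)*(30 - 180500) = -356893*(-180470) = 64408479710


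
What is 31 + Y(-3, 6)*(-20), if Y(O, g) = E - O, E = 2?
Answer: -69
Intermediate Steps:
Y(O, g) = 2 - O
31 + Y(-3, 6)*(-20) = 31 + (2 - 1*(-3))*(-20) = 31 + (2 + 3)*(-20) = 31 + 5*(-20) = 31 - 100 = -69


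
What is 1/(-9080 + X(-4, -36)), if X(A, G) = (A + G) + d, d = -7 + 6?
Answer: -1/9121 ≈ -0.00010964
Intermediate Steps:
d = -1
X(A, G) = -1 + A + G (X(A, G) = (A + G) - 1 = -1 + A + G)
1/(-9080 + X(-4, -36)) = 1/(-9080 + (-1 - 4 - 36)) = 1/(-9080 - 41) = 1/(-9121) = -1/9121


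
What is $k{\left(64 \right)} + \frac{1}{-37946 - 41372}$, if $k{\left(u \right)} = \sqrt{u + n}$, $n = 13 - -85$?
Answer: $- \frac{1}{79318} + 9 \sqrt{2} \approx 12.728$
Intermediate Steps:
$n = 98$ ($n = 13 + 85 = 98$)
$k{\left(u \right)} = \sqrt{98 + u}$ ($k{\left(u \right)} = \sqrt{u + 98} = \sqrt{98 + u}$)
$k{\left(64 \right)} + \frac{1}{-37946 - 41372} = \sqrt{98 + 64} + \frac{1}{-37946 - 41372} = \sqrt{162} + \frac{1}{-79318} = 9 \sqrt{2} - \frac{1}{79318} = - \frac{1}{79318} + 9 \sqrt{2}$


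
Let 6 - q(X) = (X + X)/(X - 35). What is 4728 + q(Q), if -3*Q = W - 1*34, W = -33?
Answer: 90013/19 ≈ 4737.5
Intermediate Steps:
Q = 67/3 (Q = -(-33 - 1*34)/3 = -(-33 - 34)/3 = -⅓*(-67) = 67/3 ≈ 22.333)
q(X) = 6 - 2*X/(-35 + X) (q(X) = 6 - (X + X)/(X - 35) = 6 - 2*X/(-35 + X))
4728 + q(Q) = 4728 + 2*(-105 + 2*(67/3))/(-35 + 67/3) = 4728 + 2*(-105 + 134/3)/(-38/3) = 4728 + 2*(-3/38)*(-181/3) = 4728 + 181/19 = 90013/19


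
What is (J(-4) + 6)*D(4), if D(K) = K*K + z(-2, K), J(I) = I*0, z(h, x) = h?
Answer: 84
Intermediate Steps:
J(I) = 0
D(K) = -2 + K**2 (D(K) = K*K - 2 = K**2 - 2 = -2 + K**2)
(J(-4) + 6)*D(4) = (0 + 6)*(-2 + 4**2) = 6*(-2 + 16) = 6*14 = 84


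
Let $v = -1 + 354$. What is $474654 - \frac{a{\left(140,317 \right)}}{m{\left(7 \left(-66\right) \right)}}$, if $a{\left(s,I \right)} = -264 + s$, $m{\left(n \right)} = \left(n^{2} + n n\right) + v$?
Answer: $\frac{202791649738}{427241} \approx 4.7465 \cdot 10^{5}$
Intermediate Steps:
$v = 353$
$m{\left(n \right)} = 353 + 2 n^{2}$ ($m{\left(n \right)} = \left(n^{2} + n n\right) + 353 = \left(n^{2} + n^{2}\right) + 353 = 2 n^{2} + 353 = 353 + 2 n^{2}$)
$474654 - \frac{a{\left(140,317 \right)}}{m{\left(7 \left(-66\right) \right)}} = 474654 - \frac{-264 + 140}{353 + 2 \left(7 \left(-66\right)\right)^{2}} = 474654 - - \frac{124}{353 + 2 \left(-462\right)^{2}} = 474654 - - \frac{124}{353 + 2 \cdot 213444} = 474654 - - \frac{124}{353 + 426888} = 474654 - - \frac{124}{427241} = 474654 + \frac{124}{427241} = \frac{202791649738}{427241}$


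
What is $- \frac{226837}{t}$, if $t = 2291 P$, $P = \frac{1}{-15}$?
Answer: $\frac{3402555}{2291} \approx 1485.2$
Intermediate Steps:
$P = - \frac{1}{15} \approx -0.066667$
$t = - \frac{2291}{15}$ ($t = 2291 \left(- \frac{1}{15}\right) = - \frac{2291}{15} \approx -152.73$)
$- \frac{226837}{t} = - \frac{226837}{- \frac{2291}{15}} = \left(-226837\right) \left(- \frac{15}{2291}\right) = \frac{3402555}{2291}$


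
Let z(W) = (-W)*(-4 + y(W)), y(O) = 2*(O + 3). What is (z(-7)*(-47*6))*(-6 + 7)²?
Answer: 23688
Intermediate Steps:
y(O) = 6 + 2*O (y(O) = 2*(3 + O) = 6 + 2*O)
z(W) = -W*(2 + 2*W) (z(W) = (-W)*(-4 + (6 + 2*W)) = (-W)*(2 + 2*W) = -W*(2 + 2*W))
(z(-7)*(-47*6))*(-6 + 7)² = ((-2*(-7)*(1 - 7))*(-47*6))*(-6 + 7)² = (-2*(-7)*(-6)*(-282))*1² = -84*(-282)*1 = 23688*1 = 23688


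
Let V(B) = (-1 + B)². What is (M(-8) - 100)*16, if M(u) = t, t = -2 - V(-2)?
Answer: -1776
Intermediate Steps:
t = -11 (t = -2 - (-1 - 2)² = -2 - 1*(-3)² = -2 - 1*9 = -2 - 9 = -11)
M(u) = -11
(M(-8) - 100)*16 = (-11 - 100)*16 = -111*16 = -1776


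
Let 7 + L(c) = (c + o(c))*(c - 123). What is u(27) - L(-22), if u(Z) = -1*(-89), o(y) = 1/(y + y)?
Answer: -136281/44 ≈ -3097.3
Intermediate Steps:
o(y) = 1/(2*y)
u(Z) = 89
L(c) = -7 + (-123 + c)*(c + 1/(2*c)) (L(c) = -7 + (c + 1/(2*c))*(c - 123) = -7 + (c + 1/(2*c))*(-123 + c) = -7 + (-123 + c)*(c + 1/(2*c)))
u(27) - L(-22) = 89 - (-13/2 + (-22)² - 123*(-22) - 123/2/(-22)) = 89 - (-13/2 + 484 + 2706 - 123/2*(-1/22)) = 89 - (-13/2 + 484 + 2706 + 123/44) = 89 - 1*140197/44 = 89 - 140197/44 = -136281/44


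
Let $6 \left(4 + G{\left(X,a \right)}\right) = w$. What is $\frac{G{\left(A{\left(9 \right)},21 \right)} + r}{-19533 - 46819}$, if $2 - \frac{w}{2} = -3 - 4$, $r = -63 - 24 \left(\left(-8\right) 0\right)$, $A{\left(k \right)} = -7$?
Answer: $\frac{4}{4147} \approx 0.00096455$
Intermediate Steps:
$r = -63$ ($r = -63 - 0 = -63 + 0 = -63$)
$w = 18$ ($w = 4 - 2 \left(-3 - 4\right) = 4 - -14 = 4 + 14 = 18$)
$G{\left(X,a \right)} = -1$ ($G{\left(X,a \right)} = -4 + \frac{1}{6} \cdot 18 = -4 + 3 = -1$)
$\frac{G{\left(A{\left(9 \right)},21 \right)} + r}{-19533 - 46819} = \frac{-1 - 63}{-19533 - 46819} = - \frac{64}{-66352} = \left(-64\right) \left(- \frac{1}{66352}\right) = \frac{4}{4147}$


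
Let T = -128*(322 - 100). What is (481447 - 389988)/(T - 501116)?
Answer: -91459/529532 ≈ -0.17272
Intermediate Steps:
T = -28416 (T = -128*222 = -28416)
(481447 - 389988)/(T - 501116) = (481447 - 389988)/(-28416 - 501116) = 91459/(-529532) = 91459*(-1/529532) = -91459/529532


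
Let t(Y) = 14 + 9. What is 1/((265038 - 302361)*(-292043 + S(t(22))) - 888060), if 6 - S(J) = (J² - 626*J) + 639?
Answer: 1/10405025601 ≈ 9.6107e-11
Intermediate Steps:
t(Y) = 23
S(J) = -633 - J² + 626*J (S(J) = 6 - ((J² - 626*J) + 639) = 6 - (639 + J² - 626*J) = 6 + (-639 - J² + 626*J) = -633 - J² + 626*J)
1/((265038 - 302361)*(-292043 + S(t(22))) - 888060) = 1/((265038 - 302361)*(-292043 + (-633 - 1*23² + 626*23)) - 888060) = 1/(-37323*(-292043 + (-633 - 1*529 + 14398)) - 888060) = 1/(-37323*(-292043 + (-633 - 529 + 14398)) - 888060) = 1/(-37323*(-292043 + 13236) - 888060) = 1/(-37323*(-278807) - 888060) = 1/(10405913661 - 888060) = 1/10405025601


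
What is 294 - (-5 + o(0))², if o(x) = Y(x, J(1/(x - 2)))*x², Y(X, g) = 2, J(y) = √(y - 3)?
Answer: 269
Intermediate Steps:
J(y) = √(-3 + y)
o(x) = 2*x²
294 - (-5 + o(0))² = 294 - (-5 + 2*0²)² = 294 - (-5 + 2*0)² = 294 - (-5 + 0)² = 294 - 1*(-5)² = 294 - 1*25 = 294 - 25 = 269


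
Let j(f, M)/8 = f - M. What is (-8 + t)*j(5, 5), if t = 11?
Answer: 0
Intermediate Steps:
j(f, M) = -8*M + 8*f (j(f, M) = 8*(f - M) = -8*M + 8*f)
(-8 + t)*j(5, 5) = (-8 + 11)*(-8*5 + 8*5) = 3*(-40 + 40) = 3*0 = 0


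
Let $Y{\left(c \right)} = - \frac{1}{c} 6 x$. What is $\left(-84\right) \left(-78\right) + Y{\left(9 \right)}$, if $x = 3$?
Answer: $6550$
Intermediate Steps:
$Y{\left(c \right)} = - \frac{18}{c}$ ($Y{\left(c \right)} = - \frac{1}{c} 6 \cdot 3 = - \frac{6}{c} 3 = - \frac{18}{c}$)
$\left(-84\right) \left(-78\right) + Y{\left(9 \right)} = \left(-84\right) \left(-78\right) - \frac{18}{9} = 6552 - 2 = 6550$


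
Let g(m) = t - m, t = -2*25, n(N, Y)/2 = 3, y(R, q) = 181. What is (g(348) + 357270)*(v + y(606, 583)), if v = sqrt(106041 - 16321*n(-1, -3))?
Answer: 64593832 + 356872*sqrt(8115) ≈ 9.6742e+7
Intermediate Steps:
n(N, Y) = 6 (n(N, Y) = 2*3 = 6)
t = -50
g(m) = -50 - m
v = sqrt(8115) (v = sqrt(106041 - 16321*6) = sqrt(106041 - 97926) = sqrt(8115) ≈ 90.083)
(g(348) + 357270)*(v + y(606, 583)) = ((-50 - 1*348) + 357270)*(sqrt(8115) + 181) = ((-50 - 348) + 357270)*(181 + sqrt(8115)) = (-398 + 357270)*(181 + sqrt(8115)) = 356872*(181 + sqrt(8115)) = 64593832 + 356872*sqrt(8115)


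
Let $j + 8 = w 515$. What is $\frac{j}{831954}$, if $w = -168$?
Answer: $- \frac{43264}{415977} \approx -0.10401$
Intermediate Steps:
$j = -86528$ ($j = -8 - 86520 = -86528$)
$\frac{j}{831954} = - \frac{86528}{831954} = \left(-86528\right) \frac{1}{831954} = - \frac{43264}{415977}$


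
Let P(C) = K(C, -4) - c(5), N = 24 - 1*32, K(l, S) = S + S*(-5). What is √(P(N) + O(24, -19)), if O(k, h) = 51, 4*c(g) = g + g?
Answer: √258/2 ≈ 8.0312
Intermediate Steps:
c(g) = g/2 (c(g) = (g + g)/4 = (2*g)/4 = g/2)
K(l, S) = -4*S (K(l, S) = S - 5*S = -4*S)
N = -8 (N = 24 - 32 = -8)
P(C) = 27/2 (P(C) = -4*(-4) - 5/2 = 16 - 1*5/2 = 16 - 5/2 = 27/2)
√(P(N) + O(24, -19)) = √(27/2 + 51) = √(129/2) = √258/2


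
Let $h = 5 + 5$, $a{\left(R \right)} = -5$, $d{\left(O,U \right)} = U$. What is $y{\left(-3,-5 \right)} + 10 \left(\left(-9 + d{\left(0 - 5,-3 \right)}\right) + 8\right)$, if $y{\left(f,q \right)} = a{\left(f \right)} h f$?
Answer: $110$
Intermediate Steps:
$h = 10$
$y{\left(f,q \right)} = - 50 f$ ($y{\left(f,q \right)} = \left(-5\right) 10 f = - 50 f$)
$y{\left(-3,-5 \right)} + 10 \left(\left(-9 + d{\left(0 - 5,-3 \right)}\right) + 8\right) = \left(-50\right) \left(-3\right) + 10 \left(\left(-9 - 3\right) + 8\right) = 150 + 10 \left(-12 + 8\right) = 150 + 10 \left(-4\right) = 150 - 40 = 110$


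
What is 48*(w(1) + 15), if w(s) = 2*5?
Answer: 1200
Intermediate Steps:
w(s) = 10
48*(w(1) + 15) = 48*(10 + 15) = 48*25 = 1200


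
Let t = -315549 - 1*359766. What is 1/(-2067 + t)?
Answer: -1/677382 ≈ -1.4763e-6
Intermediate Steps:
t = -675315 (t = -315549 - 359766 = -675315)
1/(-2067 + t) = 1/(-2067 - 675315) = 1/(-677382) = -1/677382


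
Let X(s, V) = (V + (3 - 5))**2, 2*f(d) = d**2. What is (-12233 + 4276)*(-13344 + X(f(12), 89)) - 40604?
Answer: 45911071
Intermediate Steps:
f(d) = d**2/2
X(s, V) = (-2 + V)**2 (X(s, V) = (V - 2)**2 = (-2 + V)**2)
(-12233 + 4276)*(-13344 + X(f(12), 89)) - 40604 = (-12233 + 4276)*(-13344 + (-2 + 89)**2) - 40604 = -7957*(-13344 + 87**2) - 40604 = -7957*(-13344 + 7569) - 40604 = -7957*(-5775) - 40604 = 45951675 - 40604 = 45911071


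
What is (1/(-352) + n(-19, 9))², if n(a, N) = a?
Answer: 44742721/123904 ≈ 361.11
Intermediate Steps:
(1/(-352) + n(-19, 9))² = (1/(-352) - 19)² = (-1/352 - 19)² = (-6689/352)² = 44742721/123904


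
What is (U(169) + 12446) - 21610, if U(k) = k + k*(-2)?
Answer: -9333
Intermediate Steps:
U(k) = -k (U(k) = k - 2*k = -k)
(U(169) + 12446) - 21610 = (-1*169 + 12446) - 21610 = (-169 + 12446) - 21610 = 12277 - 21610 = -9333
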